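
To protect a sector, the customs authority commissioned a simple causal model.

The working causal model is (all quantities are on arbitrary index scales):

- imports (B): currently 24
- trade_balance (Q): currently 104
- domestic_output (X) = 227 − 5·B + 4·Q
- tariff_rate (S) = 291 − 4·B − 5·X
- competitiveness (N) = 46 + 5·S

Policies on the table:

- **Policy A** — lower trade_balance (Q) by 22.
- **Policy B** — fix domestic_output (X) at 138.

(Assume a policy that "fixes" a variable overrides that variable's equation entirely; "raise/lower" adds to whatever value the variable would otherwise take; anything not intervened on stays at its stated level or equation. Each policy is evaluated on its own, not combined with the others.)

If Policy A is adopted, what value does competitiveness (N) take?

-9854

Policy A (Q − 22):
  B = 24
  Q = 104 − 22 = 82
  X = 227 − 5·24 + 4·82 = 435
  S = 291 − 4·24 − 5·435 = -1980
  N = 46 + 5·(-1980) = -9854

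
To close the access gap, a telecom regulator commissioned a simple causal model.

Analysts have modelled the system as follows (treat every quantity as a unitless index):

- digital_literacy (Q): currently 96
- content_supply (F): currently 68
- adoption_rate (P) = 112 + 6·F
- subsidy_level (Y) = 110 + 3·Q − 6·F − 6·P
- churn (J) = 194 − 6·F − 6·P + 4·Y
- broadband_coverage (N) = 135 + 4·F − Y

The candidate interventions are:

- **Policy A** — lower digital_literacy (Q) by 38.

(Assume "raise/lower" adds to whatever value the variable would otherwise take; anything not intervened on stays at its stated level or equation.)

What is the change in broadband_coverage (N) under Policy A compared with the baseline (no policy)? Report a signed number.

114

Baseline:
  Q = 96
  F = 68
  P = 112 + 6·68 = 520
  Y = 110 + 3·96 − 6·68 − 6·520 = -3130
  N = 135 + 4·68 − (-3130) = 3537
Policy A (Q − 38):
  Q = 96 − 38 = 58
  F = 68
  P = 112 + 6·68 = 520
  Y = 110 + 3·58 − 6·68 − 6·520 = -3244
  N = 135 + 4·68 − (-3244) = 3651
Change in N: 3651 − 3537 = 114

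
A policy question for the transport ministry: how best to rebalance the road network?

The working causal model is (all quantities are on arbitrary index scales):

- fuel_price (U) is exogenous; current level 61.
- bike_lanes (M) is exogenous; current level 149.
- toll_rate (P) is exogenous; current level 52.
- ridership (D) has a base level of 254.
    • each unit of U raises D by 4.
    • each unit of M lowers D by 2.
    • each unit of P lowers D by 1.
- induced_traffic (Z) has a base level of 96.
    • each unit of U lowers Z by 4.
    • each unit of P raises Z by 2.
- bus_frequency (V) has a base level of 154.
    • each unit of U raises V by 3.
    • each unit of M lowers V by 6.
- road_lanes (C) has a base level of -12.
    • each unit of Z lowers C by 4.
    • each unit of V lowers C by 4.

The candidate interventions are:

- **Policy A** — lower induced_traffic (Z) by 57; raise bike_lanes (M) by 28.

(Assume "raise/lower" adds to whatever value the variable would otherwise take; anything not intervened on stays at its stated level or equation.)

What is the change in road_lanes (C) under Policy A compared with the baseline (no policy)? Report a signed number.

Baseline:
  U = 61
  M = 149
  P = 52
  Z = 96 − 4·61 + 2·52 = -44
  V = 154 + 3·61 − 6·149 = -557
  C = -12 − 4·(-44) − 4·(-557) = 2392
Policy A (Z − 57, M + 28):
  U = 61
  M = 149 + 28 = 177
  P = 52
  Z = 96 − 4·61 + 2·52 (−57 from intervention) = -101
  V = 154 + 3·61 − 6·177 = -725
  C = -12 − 4·(-101) − 4·(-725) = 3292
Change in C: 3292 − 2392 = 900

900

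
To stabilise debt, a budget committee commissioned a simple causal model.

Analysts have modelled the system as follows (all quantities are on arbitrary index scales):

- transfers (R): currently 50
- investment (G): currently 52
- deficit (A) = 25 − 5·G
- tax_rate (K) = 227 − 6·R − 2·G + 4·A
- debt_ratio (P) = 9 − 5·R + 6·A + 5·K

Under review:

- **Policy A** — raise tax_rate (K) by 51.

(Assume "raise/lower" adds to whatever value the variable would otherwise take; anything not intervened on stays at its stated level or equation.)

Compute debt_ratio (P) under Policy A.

Policy A (K + 51):
  R = 50
  G = 52
  A = 25 − 5·52 = -235
  K = 227 − 6·50 − 2·52 + 4·(-235) (+51 from intervention) = -1066
  P = 9 − 5·50 + 6·(-235) + 5·(-1066) = -6981

-6981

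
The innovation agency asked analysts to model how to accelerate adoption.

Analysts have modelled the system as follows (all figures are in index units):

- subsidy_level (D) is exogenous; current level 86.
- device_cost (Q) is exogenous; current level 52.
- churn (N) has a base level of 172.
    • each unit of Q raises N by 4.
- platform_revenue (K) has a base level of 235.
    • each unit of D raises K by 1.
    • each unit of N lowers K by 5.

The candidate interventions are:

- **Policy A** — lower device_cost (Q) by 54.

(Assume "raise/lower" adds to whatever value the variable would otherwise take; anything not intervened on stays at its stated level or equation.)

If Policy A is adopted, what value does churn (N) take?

164

Policy A (Q − 54):
  Q = 52 − 54 = -2
  N = 172 + 4·(-2) = 164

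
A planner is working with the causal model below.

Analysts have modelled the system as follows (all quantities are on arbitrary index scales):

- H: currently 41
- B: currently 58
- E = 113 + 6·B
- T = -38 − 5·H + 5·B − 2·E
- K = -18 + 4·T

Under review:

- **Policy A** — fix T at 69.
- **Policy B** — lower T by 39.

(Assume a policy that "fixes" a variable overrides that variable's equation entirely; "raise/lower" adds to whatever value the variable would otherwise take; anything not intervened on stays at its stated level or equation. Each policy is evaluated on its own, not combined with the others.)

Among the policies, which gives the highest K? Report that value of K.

Policy A (T := 69):
  H = 41
  B = 58
  E = 113 + 6·58 = 461
  T = 69
  K = -18 + 4·69 = 258
Policy B (T − 39):
  H = 41
  B = 58
  E = 113 + 6·58 = 461
  T = -38 − 5·41 + 5·58 − 2·461 (−39 from intervention) = -914
  K = -18 + 4·(-914) = -3674
Comparing — Policy A: K=258, Policy B: K=-3674. Highest is 258 (Policy A).

258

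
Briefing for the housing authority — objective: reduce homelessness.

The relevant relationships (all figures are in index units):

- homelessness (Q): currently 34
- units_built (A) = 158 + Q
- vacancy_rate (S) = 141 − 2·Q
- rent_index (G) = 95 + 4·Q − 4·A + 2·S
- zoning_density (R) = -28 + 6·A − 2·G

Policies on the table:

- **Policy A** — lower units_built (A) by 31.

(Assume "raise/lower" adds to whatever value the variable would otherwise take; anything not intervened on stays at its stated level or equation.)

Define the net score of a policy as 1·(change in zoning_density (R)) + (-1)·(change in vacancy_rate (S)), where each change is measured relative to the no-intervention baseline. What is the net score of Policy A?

Baseline:
  Q = 34
  A = 158 + 34 = 192
  S = 141 − 2·34 = 73
  G = 95 + 4·34 − 4·192 + 2·73 = -391
  R = -28 + 6·192 − 2·(-391) = 1906
Policy A (A − 31):
  Q = 34
  A = 158 + 34 (−31 from intervention) = 161
  S = 141 − 2·34 = 73
  G = 95 + 4·34 − 4·161 + 2·73 = -267
  R = -28 + 6·161 − 2·(-267) = 1472
ΔR = 1472 − 1906 = -434; ΔS = 73 − 73 = 0
Score = 1·(-434) + (-1)·0 = -434

-434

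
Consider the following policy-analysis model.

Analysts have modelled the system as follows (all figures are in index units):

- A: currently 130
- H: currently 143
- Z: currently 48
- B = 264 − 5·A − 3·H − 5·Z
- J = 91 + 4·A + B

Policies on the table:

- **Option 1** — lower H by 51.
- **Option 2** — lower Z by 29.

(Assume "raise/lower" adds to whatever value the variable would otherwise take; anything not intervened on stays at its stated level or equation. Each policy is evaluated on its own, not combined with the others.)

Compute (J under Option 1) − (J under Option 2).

8

Option 1 (H − 51):
  A = 130
  H = 143 − 51 = 92
  Z = 48
  B = 264 − 5·130 − 3·92 − 5·48 = -902
  J = 91 + 4·130 + (-902) = -291
Option 2 (Z − 29):
  A = 130
  H = 143
  Z = 48 − 29 = 19
  B = 264 − 5·130 − 3·143 − 5·19 = -910
  J = 91 + 4·130 + (-910) = -299
J: -291 − (-299) = 8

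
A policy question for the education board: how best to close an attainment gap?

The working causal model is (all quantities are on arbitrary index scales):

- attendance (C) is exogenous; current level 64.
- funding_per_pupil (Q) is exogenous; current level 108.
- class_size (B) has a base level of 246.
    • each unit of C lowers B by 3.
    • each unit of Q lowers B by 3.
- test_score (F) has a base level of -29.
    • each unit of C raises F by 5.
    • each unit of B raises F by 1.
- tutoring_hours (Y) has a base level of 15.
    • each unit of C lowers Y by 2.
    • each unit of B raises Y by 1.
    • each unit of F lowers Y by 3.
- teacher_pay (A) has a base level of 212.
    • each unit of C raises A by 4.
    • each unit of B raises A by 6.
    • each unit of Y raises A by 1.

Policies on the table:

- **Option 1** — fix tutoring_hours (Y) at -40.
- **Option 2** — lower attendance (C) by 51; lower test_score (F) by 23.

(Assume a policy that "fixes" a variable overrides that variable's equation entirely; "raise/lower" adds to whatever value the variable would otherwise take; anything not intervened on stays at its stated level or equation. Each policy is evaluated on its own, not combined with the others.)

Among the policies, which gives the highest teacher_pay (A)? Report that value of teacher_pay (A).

-254

Option 1 (Y := -40):
  C = 64
  Q = 108
  B = 246 − 3·64 − 3·108 = -270
  F = -29 + 5·64 + (-270) = 21
  Y = -40
  A = 212 + 4·64 + 6·(-270) + (-40) = -1192
Option 2 (C − 51, F − 23):
  C = 64 − 51 = 13
  Q = 108
  B = 246 − 3·13 − 3·108 = -117
  F = -29 + 5·13 + (-117) (−23 from intervention) = -104
  Y = 15 − 2·13 + (-117) − 3·(-104) = 184
  A = 212 + 4·13 + 6·(-117) + 184 = -254
Comparing — Option 1: A=-1192, Option 2: A=-254. Highest is -254 (Option 2).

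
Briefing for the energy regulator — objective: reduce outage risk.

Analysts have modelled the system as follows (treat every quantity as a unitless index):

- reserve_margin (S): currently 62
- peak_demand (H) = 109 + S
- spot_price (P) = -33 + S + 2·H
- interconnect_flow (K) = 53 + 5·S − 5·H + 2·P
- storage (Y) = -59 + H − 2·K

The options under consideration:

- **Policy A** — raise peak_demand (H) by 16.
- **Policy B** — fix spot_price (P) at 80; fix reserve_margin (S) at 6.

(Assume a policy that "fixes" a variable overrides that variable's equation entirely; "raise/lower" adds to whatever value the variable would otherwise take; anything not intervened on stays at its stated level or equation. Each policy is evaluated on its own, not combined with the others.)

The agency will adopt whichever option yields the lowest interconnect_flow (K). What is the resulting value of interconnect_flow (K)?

-332

Policy A (H + 16):
  S = 62
  H = 109 + 62 (+16 from intervention) = 187
  P = -33 + 62 + 2·187 = 403
  K = 53 + 5·62 − 5·187 + 2·403 = 234
Policy B (P := 80, S := 6):
  S = 6
  H = 109 + 6 = 115
  P = 80
  K = 53 + 5·6 − 5·115 + 2·80 = -332
Comparing — Policy A: K=234, Policy B: K=-332. Lowest is -332 (Policy B).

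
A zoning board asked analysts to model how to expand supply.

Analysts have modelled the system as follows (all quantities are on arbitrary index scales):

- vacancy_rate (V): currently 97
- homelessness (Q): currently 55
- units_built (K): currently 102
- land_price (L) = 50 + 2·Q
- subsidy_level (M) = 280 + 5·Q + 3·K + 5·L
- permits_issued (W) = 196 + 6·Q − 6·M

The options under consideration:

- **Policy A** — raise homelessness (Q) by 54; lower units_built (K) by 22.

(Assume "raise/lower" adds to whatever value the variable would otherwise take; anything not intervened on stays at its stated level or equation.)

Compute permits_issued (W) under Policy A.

-13580

Policy A (Q + 54, K − 22):
  Q = 55 + 54 = 109
  K = 102 − 22 = 80
  L = 50 + 2·109 = 268
  M = 280 + 5·109 + 3·80 + 5·268 = 2405
  W = 196 + 6·109 − 6·2405 = -13580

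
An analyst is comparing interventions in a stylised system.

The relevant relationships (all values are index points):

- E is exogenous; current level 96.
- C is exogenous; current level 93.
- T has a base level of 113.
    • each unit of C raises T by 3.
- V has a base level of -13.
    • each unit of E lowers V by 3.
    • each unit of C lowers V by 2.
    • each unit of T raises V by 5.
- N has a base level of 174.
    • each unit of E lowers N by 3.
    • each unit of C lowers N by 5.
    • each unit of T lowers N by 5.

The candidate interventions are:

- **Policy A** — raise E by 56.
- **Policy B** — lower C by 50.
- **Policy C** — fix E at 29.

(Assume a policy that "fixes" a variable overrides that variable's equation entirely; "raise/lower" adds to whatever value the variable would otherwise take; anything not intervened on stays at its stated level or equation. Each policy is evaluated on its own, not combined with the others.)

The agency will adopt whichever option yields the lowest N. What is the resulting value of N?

Policy A (E + 56):
  E = 96 + 56 = 152
  C = 93
  T = 113 + 3·93 = 392
  N = 174 − 3·152 − 5·93 − 5·392 = -2707
Policy B (C − 50):
  E = 96
  C = 93 − 50 = 43
  T = 113 + 3·43 = 242
  N = 174 − 3·96 − 5·43 − 5·242 = -1539
Policy C (E := 29):
  E = 29
  C = 93
  T = 113 + 3·93 = 392
  N = 174 − 3·29 − 5·93 − 5·392 = -2338
Comparing — Policy A: N=-2707, Policy B: N=-1539, Policy C: N=-2338. Lowest is -2707 (Policy A).

-2707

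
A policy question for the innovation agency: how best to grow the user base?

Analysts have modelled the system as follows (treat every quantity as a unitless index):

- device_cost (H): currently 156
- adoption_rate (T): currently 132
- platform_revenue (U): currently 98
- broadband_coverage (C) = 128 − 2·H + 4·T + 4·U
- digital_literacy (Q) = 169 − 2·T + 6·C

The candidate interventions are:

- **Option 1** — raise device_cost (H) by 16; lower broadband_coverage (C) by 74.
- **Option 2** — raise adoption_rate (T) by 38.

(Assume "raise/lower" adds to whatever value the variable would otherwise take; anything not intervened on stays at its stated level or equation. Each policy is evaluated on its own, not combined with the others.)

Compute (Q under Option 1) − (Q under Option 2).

-1472

Option 1 (H + 16, C − 74):
  H = 156 + 16 = 172
  T = 132
  U = 98
  C = 128 − 2·172 + 4·132 + 4·98 (−74 from intervention) = 630
  Q = 169 − 2·132 + 6·630 = 3685
Option 2 (T + 38):
  H = 156
  T = 132 + 38 = 170
  U = 98
  C = 128 − 2·156 + 4·170 + 4·98 = 888
  Q = 169 − 2·170 + 6·888 = 5157
Q: 3685 − 5157 = -1472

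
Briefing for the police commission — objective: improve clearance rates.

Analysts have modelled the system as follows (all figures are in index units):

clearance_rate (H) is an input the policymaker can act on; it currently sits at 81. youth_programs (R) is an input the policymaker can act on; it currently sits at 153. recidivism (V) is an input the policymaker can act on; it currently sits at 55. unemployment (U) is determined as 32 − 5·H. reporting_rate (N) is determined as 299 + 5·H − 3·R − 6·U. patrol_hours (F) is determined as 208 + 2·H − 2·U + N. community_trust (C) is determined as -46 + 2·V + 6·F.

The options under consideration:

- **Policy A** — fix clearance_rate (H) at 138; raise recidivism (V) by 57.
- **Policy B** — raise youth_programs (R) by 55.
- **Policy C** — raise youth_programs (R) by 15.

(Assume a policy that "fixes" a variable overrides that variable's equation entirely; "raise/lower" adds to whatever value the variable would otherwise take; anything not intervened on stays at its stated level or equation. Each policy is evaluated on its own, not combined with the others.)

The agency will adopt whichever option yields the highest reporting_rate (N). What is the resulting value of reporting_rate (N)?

4478

Policy A (H := 138, V + 57):
  H = 138
  R = 153
  U = 32 − 5·138 = -658
  N = 299 + 5·138 − 3·153 − 6·(-658) = 4478
Policy B (R + 55):
  H = 81
  R = 153 + 55 = 208
  U = 32 − 5·81 = -373
  N = 299 + 5·81 − 3·208 − 6·(-373) = 2318
Policy C (R + 15):
  H = 81
  R = 153 + 15 = 168
  U = 32 − 5·81 = -373
  N = 299 + 5·81 − 3·168 − 6·(-373) = 2438
Comparing — Policy A: N=4478, Policy B: N=2318, Policy C: N=2438. Highest is 4478 (Policy A).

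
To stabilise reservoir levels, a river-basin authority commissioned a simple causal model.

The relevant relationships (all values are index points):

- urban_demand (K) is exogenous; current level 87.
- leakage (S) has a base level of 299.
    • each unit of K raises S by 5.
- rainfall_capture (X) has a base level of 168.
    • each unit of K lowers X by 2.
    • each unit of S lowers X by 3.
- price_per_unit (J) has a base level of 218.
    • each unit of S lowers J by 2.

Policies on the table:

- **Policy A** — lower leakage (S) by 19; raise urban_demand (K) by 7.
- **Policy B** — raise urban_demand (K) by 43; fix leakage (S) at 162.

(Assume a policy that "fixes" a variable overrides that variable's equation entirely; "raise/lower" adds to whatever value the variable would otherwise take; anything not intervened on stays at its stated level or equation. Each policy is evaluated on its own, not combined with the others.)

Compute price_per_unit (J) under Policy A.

Policy A (S − 19, K + 7):
  K = 87 + 7 = 94
  S = 299 + 5·94 (−19 from intervention) = 750
  J = 218 − 2·750 = -1282

-1282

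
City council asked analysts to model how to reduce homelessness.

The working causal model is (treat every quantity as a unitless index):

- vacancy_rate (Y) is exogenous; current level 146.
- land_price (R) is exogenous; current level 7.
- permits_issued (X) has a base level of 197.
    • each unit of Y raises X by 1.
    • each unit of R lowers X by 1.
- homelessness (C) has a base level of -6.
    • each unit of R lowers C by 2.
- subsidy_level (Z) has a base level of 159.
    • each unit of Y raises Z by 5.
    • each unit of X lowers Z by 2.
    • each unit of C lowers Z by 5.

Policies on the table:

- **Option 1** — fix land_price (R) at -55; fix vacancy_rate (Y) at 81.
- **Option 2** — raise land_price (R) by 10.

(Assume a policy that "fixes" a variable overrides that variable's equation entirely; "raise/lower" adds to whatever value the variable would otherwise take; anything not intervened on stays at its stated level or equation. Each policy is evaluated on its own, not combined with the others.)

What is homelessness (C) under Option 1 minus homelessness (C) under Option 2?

144

Option 1 (R := -55, Y := 81):
  R = -55
  C = -6 − 2·(-55) = 104
Option 2 (R + 10):
  R = 7 + 10 = 17
  C = -6 − 2·17 = -40
C: 104 − (-40) = 144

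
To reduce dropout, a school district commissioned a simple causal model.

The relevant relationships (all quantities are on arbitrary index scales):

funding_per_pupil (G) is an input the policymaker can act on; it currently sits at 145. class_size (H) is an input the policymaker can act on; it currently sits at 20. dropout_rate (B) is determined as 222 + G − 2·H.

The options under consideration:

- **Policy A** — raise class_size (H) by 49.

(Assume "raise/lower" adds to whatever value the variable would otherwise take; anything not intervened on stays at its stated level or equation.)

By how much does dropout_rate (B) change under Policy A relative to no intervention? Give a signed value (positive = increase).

Baseline:
  G = 145
  H = 20
  B = 222 + 145 − 2·20 = 327
Policy A (H + 49):
  G = 145
  H = 20 + 49 = 69
  B = 222 + 145 − 2·69 = 229
Change in B: 229 − 327 = -98

-98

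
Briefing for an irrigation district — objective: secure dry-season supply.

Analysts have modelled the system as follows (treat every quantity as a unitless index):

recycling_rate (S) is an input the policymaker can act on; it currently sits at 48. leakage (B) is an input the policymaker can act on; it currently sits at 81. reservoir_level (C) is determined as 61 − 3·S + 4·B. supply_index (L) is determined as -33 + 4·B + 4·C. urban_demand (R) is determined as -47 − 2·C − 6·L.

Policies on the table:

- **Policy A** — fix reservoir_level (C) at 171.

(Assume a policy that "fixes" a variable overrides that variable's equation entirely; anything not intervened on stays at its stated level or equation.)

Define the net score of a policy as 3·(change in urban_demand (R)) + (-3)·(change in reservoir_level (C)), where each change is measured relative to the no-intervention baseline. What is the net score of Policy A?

Baseline:
  S = 48
  B = 81
  C = 61 − 3·48 + 4·81 = 241
  L = -33 + 4·81 + 4·241 = 1255
  R = -47 − 2·241 − 6·1255 = -8059
Policy A (C := 171):
  S = 48
  B = 81
  C = 171
  L = -33 + 4·81 + 4·171 = 975
  R = -47 − 2·171 − 6·975 = -6239
ΔR = -6239 − (-8059) = 1820; ΔC = 171 − 241 = -70
Score = 3·1820 + (-3)·(-70) = 5670

5670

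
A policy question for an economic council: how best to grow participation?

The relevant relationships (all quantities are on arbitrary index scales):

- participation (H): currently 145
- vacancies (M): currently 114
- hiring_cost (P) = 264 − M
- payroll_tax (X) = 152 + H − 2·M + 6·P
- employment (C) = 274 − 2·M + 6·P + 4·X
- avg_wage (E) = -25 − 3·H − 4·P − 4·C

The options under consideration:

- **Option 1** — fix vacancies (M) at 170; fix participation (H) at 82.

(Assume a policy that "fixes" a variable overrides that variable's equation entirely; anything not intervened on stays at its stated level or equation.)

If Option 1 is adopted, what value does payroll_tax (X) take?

458

Option 1 (M := 170, H := 82):
  H = 82
  M = 170
  P = 264 − 170 = 94
  X = 152 + 82 − 2·170 + 6·94 = 458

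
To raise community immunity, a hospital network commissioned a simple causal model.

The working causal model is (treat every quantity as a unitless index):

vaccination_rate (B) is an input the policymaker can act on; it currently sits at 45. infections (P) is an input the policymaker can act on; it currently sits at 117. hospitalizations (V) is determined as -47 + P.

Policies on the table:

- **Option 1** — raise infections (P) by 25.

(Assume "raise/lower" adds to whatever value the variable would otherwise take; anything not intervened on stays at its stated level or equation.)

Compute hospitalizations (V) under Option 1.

95

Option 1 (P + 25):
  P = 117 + 25 = 142
  V = -47 + 142 = 95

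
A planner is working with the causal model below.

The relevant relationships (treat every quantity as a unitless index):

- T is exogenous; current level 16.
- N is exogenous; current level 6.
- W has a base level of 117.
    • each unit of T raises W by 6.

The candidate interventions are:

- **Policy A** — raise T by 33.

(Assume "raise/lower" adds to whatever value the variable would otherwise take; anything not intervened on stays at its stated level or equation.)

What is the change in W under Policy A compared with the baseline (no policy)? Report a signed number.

198

Baseline:
  T = 16
  W = 117 + 6·16 = 213
Policy A (T + 33):
  T = 16 + 33 = 49
  W = 117 + 6·49 = 411
Change in W: 411 − 213 = 198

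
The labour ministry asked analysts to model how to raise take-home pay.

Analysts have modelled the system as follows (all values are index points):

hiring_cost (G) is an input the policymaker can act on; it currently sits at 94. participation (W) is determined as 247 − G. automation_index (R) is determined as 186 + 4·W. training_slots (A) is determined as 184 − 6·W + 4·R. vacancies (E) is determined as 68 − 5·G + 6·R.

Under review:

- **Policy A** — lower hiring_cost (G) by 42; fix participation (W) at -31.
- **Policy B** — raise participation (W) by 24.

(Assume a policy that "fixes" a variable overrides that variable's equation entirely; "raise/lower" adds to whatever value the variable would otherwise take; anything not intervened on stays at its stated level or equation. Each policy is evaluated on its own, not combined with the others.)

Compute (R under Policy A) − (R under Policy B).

-832

Policy A (G − 42, W := -31):
  G = 94 − 42 = 52
  W = -31
  R = 186 + 4·(-31) = 62
Policy B (W + 24):
  G = 94
  W = 247 − 94 (+24 from intervention) = 177
  R = 186 + 4·177 = 894
R: 62 − 894 = -832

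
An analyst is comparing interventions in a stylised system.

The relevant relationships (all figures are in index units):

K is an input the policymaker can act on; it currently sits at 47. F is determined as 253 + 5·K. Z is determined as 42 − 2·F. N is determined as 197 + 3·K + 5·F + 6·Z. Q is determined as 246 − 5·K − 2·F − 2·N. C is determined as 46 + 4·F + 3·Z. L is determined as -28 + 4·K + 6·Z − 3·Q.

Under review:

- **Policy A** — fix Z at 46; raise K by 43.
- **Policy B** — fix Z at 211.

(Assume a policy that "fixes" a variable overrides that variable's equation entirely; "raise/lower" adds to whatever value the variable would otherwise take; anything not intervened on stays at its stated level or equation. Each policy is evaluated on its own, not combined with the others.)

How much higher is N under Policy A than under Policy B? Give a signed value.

Policy A (Z := 46, K + 43):
  K = 47 + 43 = 90
  F = 253 + 5·90 = 703
  Z = 46
  N = 197 + 3·90 + 5·703 + 6·46 = 4258
Policy B (Z := 211):
  K = 47
  F = 253 + 5·47 = 488
  Z = 211
  N = 197 + 3·47 + 5·488 + 6·211 = 4044
N: 4258 − 4044 = 214

214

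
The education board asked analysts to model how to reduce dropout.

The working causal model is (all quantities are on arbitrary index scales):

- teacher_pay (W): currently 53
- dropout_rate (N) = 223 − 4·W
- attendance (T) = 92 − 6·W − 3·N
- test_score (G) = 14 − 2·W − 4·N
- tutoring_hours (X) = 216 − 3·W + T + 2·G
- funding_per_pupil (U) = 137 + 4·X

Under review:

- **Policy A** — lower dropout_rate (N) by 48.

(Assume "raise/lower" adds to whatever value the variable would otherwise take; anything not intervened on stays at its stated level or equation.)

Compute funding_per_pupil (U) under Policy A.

353

Policy A (N − 48):
  W = 53
  N = 223 − 4·53 (−48 from intervention) = -37
  T = 92 − 6·53 − 3·(-37) = -115
  G = 14 − 2·53 − 4·(-37) = 56
  X = 216 − 3·53 + (-115) + 2·56 = 54
  U = 137 + 4·54 = 353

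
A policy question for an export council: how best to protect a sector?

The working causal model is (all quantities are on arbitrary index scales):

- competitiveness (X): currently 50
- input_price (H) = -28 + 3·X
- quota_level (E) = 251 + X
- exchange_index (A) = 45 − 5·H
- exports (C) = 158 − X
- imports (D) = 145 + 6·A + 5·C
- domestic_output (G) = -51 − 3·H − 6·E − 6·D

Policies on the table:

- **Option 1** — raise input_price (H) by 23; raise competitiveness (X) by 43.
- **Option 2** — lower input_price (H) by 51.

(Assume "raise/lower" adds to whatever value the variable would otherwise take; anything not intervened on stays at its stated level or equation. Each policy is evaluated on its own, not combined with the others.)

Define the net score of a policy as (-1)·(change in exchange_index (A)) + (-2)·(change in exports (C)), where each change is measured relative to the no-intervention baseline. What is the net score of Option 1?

846

Baseline:
  X = 50
  H = -28 + 3·50 = 122
  A = 45 − 5·122 = -565
  C = 158 − 50 = 108
Option 1 (H + 23, X + 43):
  X = 50 + 43 = 93
  H = -28 + 3·93 (+23 from intervention) = 274
  A = 45 − 5·274 = -1325
  C = 158 − 93 = 65
ΔA = -1325 − (-565) = -760; ΔC = 65 − 108 = -43
Score = (-1)·(-760) + (-2)·(-43) = 846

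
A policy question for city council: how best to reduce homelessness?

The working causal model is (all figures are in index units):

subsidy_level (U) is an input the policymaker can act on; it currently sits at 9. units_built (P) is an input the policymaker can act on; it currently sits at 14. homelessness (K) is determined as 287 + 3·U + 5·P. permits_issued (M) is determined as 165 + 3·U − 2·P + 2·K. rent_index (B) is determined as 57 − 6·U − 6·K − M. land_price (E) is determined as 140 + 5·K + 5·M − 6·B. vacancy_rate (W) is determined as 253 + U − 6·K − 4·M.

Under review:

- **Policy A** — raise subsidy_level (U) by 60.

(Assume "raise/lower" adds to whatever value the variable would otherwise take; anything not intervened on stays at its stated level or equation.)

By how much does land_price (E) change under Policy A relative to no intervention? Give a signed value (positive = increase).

15480

Baseline:
  U = 9
  P = 14
  K = 287 + 3·9 + 5·14 = 384
  M = 165 + 3·9 − 2·14 + 2·384 = 932
  B = 57 − 6·9 − 6·384 − 932 = -3233
  E = 140 + 5·384 + 5·932 − 6·(-3233) = 26118
Policy A (U + 60):
  U = 9 + 60 = 69
  P = 14
  K = 287 + 3·69 + 5·14 = 564
  M = 165 + 3·69 − 2·14 + 2·564 = 1472
  B = 57 − 6·69 − 6·564 − 1472 = -5213
  E = 140 + 5·564 + 5·1472 − 6·(-5213) = 41598
Change in E: 41598 − 26118 = 15480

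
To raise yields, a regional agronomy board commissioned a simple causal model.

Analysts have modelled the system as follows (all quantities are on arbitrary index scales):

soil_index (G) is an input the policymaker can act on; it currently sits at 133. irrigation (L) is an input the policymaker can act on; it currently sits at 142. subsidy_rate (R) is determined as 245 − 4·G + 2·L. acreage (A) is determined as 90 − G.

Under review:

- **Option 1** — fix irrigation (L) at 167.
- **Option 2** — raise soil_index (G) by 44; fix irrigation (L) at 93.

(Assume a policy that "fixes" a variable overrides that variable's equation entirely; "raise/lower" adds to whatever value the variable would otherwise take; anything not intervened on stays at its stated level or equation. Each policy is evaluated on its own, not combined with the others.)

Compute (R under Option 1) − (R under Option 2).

324

Option 1 (L := 167):
  G = 133
  L = 167
  R = 245 − 4·133 + 2·167 = 47
Option 2 (G + 44, L := 93):
  G = 133 + 44 = 177
  L = 93
  R = 245 − 4·177 + 2·93 = -277
R: 47 − (-277) = 324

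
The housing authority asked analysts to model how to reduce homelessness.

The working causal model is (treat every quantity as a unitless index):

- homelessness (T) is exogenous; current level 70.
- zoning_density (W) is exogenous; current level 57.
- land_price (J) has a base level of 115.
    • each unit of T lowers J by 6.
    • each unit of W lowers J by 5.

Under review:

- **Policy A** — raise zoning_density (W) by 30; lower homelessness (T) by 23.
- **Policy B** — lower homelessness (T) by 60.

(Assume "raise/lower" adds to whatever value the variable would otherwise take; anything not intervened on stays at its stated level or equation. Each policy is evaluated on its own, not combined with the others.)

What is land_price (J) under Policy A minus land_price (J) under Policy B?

-372

Policy A (W + 30, T − 23):
  T = 70 − 23 = 47
  W = 57 + 30 = 87
  J = 115 − 6·47 − 5·87 = -602
Policy B (T − 60):
  T = 70 − 60 = 10
  W = 57
  J = 115 − 6·10 − 5·57 = -230
J: -602 − (-230) = -372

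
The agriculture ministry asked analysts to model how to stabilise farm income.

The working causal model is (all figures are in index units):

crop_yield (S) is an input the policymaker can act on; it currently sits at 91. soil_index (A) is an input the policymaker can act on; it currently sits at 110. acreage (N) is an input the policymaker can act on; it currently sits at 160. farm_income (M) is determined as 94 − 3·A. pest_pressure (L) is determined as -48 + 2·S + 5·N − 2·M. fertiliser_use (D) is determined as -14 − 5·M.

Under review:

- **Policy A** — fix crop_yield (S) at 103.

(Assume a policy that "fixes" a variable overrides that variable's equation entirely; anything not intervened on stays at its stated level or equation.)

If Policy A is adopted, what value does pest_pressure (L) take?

Policy A (S := 103):
  S = 103
  A = 110
  N = 160
  M = 94 − 3·110 = -236
  L = -48 + 2·103 + 5·160 − 2·(-236) = 1430

1430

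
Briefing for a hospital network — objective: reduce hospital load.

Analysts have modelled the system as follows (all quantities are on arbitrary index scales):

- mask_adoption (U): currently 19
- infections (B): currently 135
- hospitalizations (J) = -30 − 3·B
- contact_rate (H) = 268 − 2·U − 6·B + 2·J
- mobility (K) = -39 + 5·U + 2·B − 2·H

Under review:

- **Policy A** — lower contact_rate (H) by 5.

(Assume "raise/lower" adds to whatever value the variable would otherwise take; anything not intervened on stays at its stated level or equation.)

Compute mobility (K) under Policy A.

3236

Policy A (H − 5):
  U = 19
  B = 135
  J = -30 − 3·135 = -435
  H = 268 − 2·19 − 6·135 + 2·(-435) (−5 from intervention) = -1455
  K = -39 + 5·19 + 2·135 − 2·(-1455) = 3236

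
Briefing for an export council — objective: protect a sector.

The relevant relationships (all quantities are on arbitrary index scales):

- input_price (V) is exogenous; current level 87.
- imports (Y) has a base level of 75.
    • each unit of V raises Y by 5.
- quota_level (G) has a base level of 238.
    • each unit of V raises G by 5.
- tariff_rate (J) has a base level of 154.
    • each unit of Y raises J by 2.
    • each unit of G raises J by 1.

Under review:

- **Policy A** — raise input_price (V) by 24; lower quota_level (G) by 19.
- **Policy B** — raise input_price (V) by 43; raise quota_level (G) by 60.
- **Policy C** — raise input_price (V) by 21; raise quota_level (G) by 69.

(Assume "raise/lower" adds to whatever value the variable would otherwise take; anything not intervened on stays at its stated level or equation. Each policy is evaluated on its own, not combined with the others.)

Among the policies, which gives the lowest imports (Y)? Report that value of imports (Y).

Policy A (V + 24, G − 19):
  V = 87 + 24 = 111
  Y = 75 + 5·111 = 630
Policy B (V + 43, G + 60):
  V = 87 + 43 = 130
  Y = 75 + 5·130 = 725
Policy C (V + 21, G + 69):
  V = 87 + 21 = 108
  Y = 75 + 5·108 = 615
Comparing — Policy A: Y=630, Policy B: Y=725, Policy C: Y=615. Lowest is 615 (Policy C).

615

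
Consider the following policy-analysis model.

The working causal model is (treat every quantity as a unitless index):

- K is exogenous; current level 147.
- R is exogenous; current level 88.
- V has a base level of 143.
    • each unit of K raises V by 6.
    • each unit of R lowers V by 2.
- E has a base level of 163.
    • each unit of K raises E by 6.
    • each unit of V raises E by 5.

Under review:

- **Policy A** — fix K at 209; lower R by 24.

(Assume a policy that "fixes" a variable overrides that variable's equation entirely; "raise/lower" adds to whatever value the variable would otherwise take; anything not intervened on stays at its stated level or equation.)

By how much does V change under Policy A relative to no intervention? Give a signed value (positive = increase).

420

Baseline:
  K = 147
  R = 88
  V = 143 + 6·147 − 2·88 = 849
Policy A (K := 209, R − 24):
  K = 209
  R = 88 − 24 = 64
  V = 143 + 6·209 − 2·64 = 1269
Change in V: 1269 − 849 = 420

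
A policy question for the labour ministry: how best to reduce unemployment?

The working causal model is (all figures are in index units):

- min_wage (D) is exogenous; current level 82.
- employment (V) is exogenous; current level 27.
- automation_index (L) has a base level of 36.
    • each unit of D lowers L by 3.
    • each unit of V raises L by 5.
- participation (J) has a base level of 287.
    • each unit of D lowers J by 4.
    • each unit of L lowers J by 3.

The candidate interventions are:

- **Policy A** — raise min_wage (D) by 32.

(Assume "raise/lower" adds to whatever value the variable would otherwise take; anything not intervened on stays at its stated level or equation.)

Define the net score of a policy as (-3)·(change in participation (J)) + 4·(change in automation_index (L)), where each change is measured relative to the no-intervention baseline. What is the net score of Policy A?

-864

Baseline:
  D = 82
  V = 27
  L = 36 − 3·82 + 5·27 = -75
  J = 287 − 4·82 − 3·(-75) = 184
Policy A (D + 32):
  D = 82 + 32 = 114
  V = 27
  L = 36 − 3·114 + 5·27 = -171
  J = 287 − 4·114 − 3·(-171) = 344
ΔJ = 344 − 184 = 160; ΔL = -171 − (-75) = -96
Score = (-3)·160 + 4·(-96) = -864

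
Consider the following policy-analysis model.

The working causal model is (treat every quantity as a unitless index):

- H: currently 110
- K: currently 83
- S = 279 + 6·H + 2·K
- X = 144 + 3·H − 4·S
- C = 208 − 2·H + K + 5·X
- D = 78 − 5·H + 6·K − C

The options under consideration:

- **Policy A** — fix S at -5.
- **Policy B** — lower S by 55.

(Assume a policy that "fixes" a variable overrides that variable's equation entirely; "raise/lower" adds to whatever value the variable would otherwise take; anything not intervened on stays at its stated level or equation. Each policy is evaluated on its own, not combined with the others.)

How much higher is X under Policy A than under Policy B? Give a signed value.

Policy A (S := -5):
  H = 110
  K = 83
  S = -5
  X = 144 + 3·110 − 4·(-5) = 494
Policy B (S − 55):
  H = 110
  K = 83
  S = 279 + 6·110 + 2·83 (−55 from intervention) = 1050
  X = 144 + 3·110 − 4·1050 = -3726
X: 494 − (-3726) = 4220

4220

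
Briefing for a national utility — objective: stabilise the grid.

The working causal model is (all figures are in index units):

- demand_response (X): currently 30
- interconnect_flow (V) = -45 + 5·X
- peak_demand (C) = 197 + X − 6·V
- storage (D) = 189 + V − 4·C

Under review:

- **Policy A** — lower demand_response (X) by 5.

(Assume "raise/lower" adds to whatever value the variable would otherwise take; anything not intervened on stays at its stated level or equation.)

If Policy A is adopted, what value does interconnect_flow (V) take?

80

Policy A (X − 5):
  X = 30 − 5 = 25
  V = -45 + 5·25 = 80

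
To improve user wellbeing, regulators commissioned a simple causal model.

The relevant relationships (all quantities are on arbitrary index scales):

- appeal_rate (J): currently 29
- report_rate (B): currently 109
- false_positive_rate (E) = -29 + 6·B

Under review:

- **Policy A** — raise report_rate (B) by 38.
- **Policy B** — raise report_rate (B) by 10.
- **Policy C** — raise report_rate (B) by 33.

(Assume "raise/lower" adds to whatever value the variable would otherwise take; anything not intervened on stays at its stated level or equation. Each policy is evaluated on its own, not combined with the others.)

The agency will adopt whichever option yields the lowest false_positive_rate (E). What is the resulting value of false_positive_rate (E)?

Policy A (B + 38):
  B = 109 + 38 = 147
  E = -29 + 6·147 = 853
Policy B (B + 10):
  B = 109 + 10 = 119
  E = -29 + 6·119 = 685
Policy C (B + 33):
  B = 109 + 33 = 142
  E = -29 + 6·142 = 823
Comparing — Policy A: E=853, Policy B: E=685, Policy C: E=823. Lowest is 685 (Policy B).

685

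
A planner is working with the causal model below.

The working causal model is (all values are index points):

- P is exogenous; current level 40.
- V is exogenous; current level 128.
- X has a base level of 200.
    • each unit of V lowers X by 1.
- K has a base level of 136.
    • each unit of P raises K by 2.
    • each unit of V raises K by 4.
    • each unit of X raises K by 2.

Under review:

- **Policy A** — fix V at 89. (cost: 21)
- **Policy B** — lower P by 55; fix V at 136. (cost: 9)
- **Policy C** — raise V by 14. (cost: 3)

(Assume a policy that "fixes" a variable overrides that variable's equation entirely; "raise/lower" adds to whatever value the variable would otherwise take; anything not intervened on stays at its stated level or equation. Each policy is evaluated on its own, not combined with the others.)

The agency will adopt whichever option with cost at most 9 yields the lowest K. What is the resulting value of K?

778

Policy B (P − 55, V := 136):
  P = 40 − 55 = -15
  V = 136
  X = 200 − 136 = 64
  K = 136 + 2·(-15) + 4·136 + 2·64 = 778
Policy C (V + 14):
  P = 40
  V = 128 + 14 = 142
  X = 200 − 142 = 58
  K = 136 + 2·40 + 4·142 + 2·58 = 900
Comparing — Policy B: K=778, Policy C: K=900. Lowest is 778 (Policy B).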